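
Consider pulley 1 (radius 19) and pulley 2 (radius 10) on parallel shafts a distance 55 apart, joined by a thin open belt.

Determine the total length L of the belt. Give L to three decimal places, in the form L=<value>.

L=202.582

open belt: β = asin((r2−r1)/C) = asin(-9/55) = -9.4180°
wrap1 = π − 2β = 198.8361°
wrap2 = π + 2β = 161.1639°
tangent length = C·cosβ = 54.2586
L = r1·wrap1 + r2·wrap2 + 2·C·cosβ = 19·3.4703 + 10·2.8128 + 2·54.2586 = 202.5822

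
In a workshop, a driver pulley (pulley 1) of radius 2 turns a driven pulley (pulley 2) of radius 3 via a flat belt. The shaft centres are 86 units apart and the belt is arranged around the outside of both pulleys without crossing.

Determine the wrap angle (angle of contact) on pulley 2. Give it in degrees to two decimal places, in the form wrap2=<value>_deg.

wrap2=181.33_deg

open belt: β = asin((r2−r1)/C) = asin(1/86) = 0.6662°
wrap1 = π − 2β = 178.6675°
wrap2 = π + 2β = 181.3325°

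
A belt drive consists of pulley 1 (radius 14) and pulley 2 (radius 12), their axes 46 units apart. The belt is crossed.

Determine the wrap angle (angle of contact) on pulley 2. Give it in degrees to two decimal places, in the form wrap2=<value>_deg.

wrap2=248.83_deg

crossed belt: β = asin((r1+r2)/C) = asin(26/46) = 34.4174°
wrap1 = wrap2 = π + 2β = 248.8348°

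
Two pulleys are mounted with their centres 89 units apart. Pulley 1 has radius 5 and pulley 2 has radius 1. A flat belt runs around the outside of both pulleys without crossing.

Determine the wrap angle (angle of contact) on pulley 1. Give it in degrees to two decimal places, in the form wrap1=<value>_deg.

wrap1=185.15_deg

open belt: β = asin((r2−r1)/C) = asin(-4/89) = -2.5760°
wrap1 = π − 2β = 185.1519°
wrap2 = π + 2β = 174.8481°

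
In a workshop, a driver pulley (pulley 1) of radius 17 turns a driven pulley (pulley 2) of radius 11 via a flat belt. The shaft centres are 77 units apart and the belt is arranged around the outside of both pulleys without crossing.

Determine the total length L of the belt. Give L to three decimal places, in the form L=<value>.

open belt: β = asin((r2−r1)/C) = asin(-6/77) = -4.4691°
wrap1 = π − 2β = 188.9383°
wrap2 = π + 2β = 171.0617°
tangent length = C·cosβ = 76.7659
L = r1·wrap1 + r2·wrap2 + 2·C·cosβ = 17·3.2976 + 11·2.9856 + 2·76.7659 = 242.4324

L=242.432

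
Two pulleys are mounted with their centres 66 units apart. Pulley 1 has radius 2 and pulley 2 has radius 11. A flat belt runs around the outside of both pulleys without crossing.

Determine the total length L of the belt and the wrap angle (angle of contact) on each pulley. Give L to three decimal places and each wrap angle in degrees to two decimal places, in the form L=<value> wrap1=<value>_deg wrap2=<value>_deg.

open belt: β = asin((r2−r1)/C) = asin(9/66) = 7.8375°
wrap1 = π − 2β = 164.3250°
wrap2 = π + 2β = 195.6750°
tangent length = C·cosβ = 65.3835
L = r1·wrap1 + r2·wrap2 + 2·C·cosβ = 2·2.8680 + 11·3.4152 + 2·65.3835 = 174.0699

L=174.070 wrap1=164.33_deg wrap2=195.67_deg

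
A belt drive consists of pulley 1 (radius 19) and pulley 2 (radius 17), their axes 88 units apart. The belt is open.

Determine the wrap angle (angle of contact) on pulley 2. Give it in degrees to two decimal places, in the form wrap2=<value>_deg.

wrap2=177.40_deg

open belt: β = asin((r2−r1)/C) = asin(-2/88) = -1.3023°
wrap1 = π − 2β = 182.6046°
wrap2 = π + 2β = 177.3954°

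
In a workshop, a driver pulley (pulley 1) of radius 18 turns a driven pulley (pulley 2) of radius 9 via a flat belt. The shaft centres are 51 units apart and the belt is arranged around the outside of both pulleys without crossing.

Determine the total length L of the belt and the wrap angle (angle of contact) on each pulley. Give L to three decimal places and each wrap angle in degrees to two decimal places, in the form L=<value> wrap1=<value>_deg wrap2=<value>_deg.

L=188.415 wrap1=200.33_deg wrap2=159.67_deg

open belt: β = asin((r2−r1)/C) = asin(-9/51) = -10.1642°
wrap1 = π − 2β = 200.3285°
wrap2 = π + 2β = 159.6715°
tangent length = C·cosβ = 50.1996
L = r1·wrap1 + r2·wrap2 + 2·C·cosβ = 18·3.4964 + 9·2.7868 + 2·50.1996 = 188.4154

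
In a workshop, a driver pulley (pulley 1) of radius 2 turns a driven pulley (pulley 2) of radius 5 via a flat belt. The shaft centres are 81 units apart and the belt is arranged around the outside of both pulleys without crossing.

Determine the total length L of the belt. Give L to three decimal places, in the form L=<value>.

L=184.102

open belt: β = asin((r2−r1)/C) = asin(3/81) = 2.1226°
wrap1 = π − 2β = 175.7549°
wrap2 = π + 2β = 184.2451°
tangent length = C·cosβ = 80.9444
L = r1·wrap1 + r2·wrap2 + 2·C·cosβ = 2·3.0675 + 5·3.2157 + 2·80.9444 = 184.1023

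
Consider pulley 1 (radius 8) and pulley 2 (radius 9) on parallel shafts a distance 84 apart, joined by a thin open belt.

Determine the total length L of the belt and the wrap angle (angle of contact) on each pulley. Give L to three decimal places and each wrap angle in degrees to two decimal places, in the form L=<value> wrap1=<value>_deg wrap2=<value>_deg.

L=221.419 wrap1=178.64_deg wrap2=181.36_deg

open belt: β = asin((r2−r1)/C) = asin(1/84) = 0.6821°
wrap1 = π − 2β = 178.6358°
wrap2 = π + 2β = 181.3642°
tangent length = C·cosβ = 83.9940
L = r1·wrap1 + r2·wrap2 + 2·C·cosβ = 8·3.1178 + 9·3.1654 + 2·83.9940 = 221.4190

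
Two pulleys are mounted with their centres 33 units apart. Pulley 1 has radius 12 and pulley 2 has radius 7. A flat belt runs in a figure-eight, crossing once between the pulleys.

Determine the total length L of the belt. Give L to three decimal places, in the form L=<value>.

L=136.967

crossed belt: β = asin((r1+r2)/C) = asin(19/33) = 35.1527°
wrap1 = wrap2 = π + 2β = 250.3054°
tangent length = C·cosβ = 26.9815
L = (r1+r2)·wrap + 2·C·cosβ = 19·4.3687 + 2·26.9815 = 136.9674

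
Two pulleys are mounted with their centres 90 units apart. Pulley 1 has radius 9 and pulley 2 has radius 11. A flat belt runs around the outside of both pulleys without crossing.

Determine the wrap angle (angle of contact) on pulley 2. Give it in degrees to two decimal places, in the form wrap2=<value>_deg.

open belt: β = asin((r2−r1)/C) = asin(2/90) = 1.2733°
wrap1 = π − 2β = 177.4533°
wrap2 = π + 2β = 182.5467°

wrap2=182.55_deg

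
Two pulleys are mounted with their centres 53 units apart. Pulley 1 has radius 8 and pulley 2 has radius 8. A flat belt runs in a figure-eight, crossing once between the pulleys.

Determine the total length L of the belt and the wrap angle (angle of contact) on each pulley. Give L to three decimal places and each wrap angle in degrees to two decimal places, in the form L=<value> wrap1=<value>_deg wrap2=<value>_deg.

crossed belt: β = asin((r1+r2)/C) = asin(16/53) = 17.5710°
wrap1 = wrap2 = π + 2β = 215.1419°
tangent length = C·cosβ = 50.5272
L = (r1+r2)·wrap + 2·C·cosβ = 16·3.7549 + 2·50.5272 = 161.1334

L=161.133 wrap1=215.14_deg wrap2=215.14_deg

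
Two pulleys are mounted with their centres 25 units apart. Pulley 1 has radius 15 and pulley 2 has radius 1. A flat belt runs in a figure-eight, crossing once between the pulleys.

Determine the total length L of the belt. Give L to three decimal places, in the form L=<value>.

crossed belt: β = asin((r1+r2)/C) = asin(16/25) = 39.7918°
wrap1 = wrap2 = π + 2β = 259.5836°
tangent length = C·cosβ = 19.2094
L = (r1+r2)·wrap + 2·C·cosβ = 16·4.5306 + 2·19.2094 = 110.9082

L=110.908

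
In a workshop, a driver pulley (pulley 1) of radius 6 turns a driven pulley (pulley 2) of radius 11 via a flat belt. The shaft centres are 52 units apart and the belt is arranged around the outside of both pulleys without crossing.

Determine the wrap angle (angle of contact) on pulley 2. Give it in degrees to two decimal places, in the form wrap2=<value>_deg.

open belt: β = asin((r2−r1)/C) = asin(5/52) = 5.5177°
wrap1 = π − 2β = 168.9645°
wrap2 = π + 2β = 191.0355°

wrap2=191.04_deg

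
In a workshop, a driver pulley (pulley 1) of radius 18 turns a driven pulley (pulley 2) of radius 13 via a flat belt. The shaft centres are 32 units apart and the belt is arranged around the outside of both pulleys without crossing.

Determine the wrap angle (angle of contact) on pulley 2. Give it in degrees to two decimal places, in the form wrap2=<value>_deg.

wrap2=162.02_deg

open belt: β = asin((r2−r1)/C) = asin(-5/32) = -8.9893°
wrap1 = π − 2β = 197.9786°
wrap2 = π + 2β = 162.0214°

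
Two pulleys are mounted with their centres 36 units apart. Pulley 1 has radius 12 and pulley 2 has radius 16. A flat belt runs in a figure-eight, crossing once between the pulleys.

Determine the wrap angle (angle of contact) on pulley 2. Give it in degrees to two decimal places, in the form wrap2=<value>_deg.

crossed belt: β = asin((r1+r2)/C) = asin(28/36) = 51.0576°
wrap1 = wrap2 = π + 2β = 282.1151°

wrap2=282.12_deg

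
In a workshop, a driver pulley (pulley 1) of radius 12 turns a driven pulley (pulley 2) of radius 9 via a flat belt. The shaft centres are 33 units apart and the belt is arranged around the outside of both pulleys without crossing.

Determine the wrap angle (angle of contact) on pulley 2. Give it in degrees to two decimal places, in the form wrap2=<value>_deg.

open belt: β = asin((r2−r1)/C) = asin(-3/33) = -5.2159°
wrap1 = π − 2β = 190.4318°
wrap2 = π + 2β = 169.5682°

wrap2=169.57_deg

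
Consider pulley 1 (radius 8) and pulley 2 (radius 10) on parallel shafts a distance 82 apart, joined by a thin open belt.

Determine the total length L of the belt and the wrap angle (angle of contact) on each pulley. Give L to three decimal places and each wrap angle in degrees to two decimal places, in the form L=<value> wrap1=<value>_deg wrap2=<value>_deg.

L=220.597 wrap1=177.20_deg wrap2=182.80_deg

open belt: β = asin((r2−r1)/C) = asin(2/82) = 1.3976°
wrap1 = π − 2β = 177.2048°
wrap2 = π + 2β = 182.7952°
tangent length = C·cosβ = 81.9756
L = r1·wrap1 + r2·wrap2 + 2·C·cosβ = 8·3.0928 + 10·3.1904 + 2·81.9756 = 220.5975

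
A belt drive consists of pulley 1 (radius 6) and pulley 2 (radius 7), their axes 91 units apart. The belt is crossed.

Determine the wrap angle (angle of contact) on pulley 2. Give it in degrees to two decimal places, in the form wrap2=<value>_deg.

crossed belt: β = asin((r1+r2)/C) = asin(13/91) = 8.2132°
wrap1 = wrap2 = π + 2β = 196.4264°

wrap2=196.43_deg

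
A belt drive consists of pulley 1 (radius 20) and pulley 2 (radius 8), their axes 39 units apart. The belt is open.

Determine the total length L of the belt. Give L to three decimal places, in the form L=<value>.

L=169.687

open belt: β = asin((r2−r1)/C) = asin(-12/39) = -17.9202°
wrap1 = π − 2β = 215.8404°
wrap2 = π + 2β = 144.1596°
tangent length = C·cosβ = 37.1080
L = r1·wrap1 + r2·wrap2 + 2·C·cosβ = 20·3.7671 + 8·2.5161 + 2·37.1080 = 169.6869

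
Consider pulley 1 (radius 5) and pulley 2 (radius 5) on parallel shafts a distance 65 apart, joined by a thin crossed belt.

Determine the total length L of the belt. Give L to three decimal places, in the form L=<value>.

L=162.957

crossed belt: β = asin((r1+r2)/C) = asin(10/65) = 8.8499°
wrap1 = wrap2 = π + 2β = 197.6998°
tangent length = C·cosβ = 64.2262
L = (r1+r2)·wrap + 2·C·cosβ = 10·3.4505 + 2·64.2262 = 162.9574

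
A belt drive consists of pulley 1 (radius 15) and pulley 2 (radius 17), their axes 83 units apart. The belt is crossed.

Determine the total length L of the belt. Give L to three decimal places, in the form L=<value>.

L=279.028

crossed belt: β = asin((r1+r2)/C) = asin(32/83) = 22.6774°
wrap1 = wrap2 = π + 2β = 225.3548°
tangent length = C·cosβ = 76.5833
L = (r1+r2)·wrap + 2·C·cosβ = 32·3.9332 + 2·76.5833 = 279.0284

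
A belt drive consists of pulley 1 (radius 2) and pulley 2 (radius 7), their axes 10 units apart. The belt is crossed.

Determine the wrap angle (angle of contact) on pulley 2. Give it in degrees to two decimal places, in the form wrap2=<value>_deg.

crossed belt: β = asin((r1+r2)/C) = asin(9/10) = 64.1581°
wrap1 = wrap2 = π + 2β = 308.3161°

wrap2=308.32_deg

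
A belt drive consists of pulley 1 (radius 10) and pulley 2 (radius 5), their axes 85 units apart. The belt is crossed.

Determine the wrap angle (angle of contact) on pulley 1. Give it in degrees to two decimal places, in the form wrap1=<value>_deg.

crossed belt: β = asin((r1+r2)/C) = asin(15/85) = 10.1642°
wrap1 = wrap2 = π + 2β = 200.3285°

wrap1=200.33_deg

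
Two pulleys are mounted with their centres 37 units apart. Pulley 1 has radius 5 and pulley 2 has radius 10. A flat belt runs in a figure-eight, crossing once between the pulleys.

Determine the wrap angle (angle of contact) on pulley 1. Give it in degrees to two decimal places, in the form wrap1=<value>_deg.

wrap1=227.83_deg

crossed belt: β = asin((r1+r2)/C) = asin(15/37) = 23.9165°
wrap1 = wrap2 = π + 2β = 227.8331°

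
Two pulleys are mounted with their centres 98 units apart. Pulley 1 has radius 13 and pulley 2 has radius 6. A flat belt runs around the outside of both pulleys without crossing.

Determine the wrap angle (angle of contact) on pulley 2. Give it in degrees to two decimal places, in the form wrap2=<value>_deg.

open belt: β = asin((r2−r1)/C) = asin(-7/98) = -4.0960°
wrap1 = π − 2β = 188.1921°
wrap2 = π + 2β = 171.8079°

wrap2=171.81_deg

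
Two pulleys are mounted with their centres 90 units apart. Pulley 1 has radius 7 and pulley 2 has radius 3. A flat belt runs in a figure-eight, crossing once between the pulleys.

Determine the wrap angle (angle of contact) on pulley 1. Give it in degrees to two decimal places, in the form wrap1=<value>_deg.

wrap1=192.76_deg

crossed belt: β = asin((r1+r2)/C) = asin(10/90) = 6.3794°
wrap1 = wrap2 = π + 2β = 192.7587°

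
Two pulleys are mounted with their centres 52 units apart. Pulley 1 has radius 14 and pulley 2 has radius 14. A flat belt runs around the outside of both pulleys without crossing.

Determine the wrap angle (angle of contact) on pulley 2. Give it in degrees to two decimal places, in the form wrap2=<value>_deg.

open belt: β = asin((r2−r1)/C) = asin(0/52) = 0.0000°
wrap1 = π − 2β = 180.0000°
wrap2 = π + 2β = 180.0000°

wrap2=180.00_deg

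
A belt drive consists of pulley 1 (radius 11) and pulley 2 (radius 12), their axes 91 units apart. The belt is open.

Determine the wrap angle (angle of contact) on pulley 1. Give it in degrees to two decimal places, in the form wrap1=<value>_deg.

wrap1=178.74_deg

open belt: β = asin((r2−r1)/C) = asin(1/91) = 0.6296°
wrap1 = π − 2β = 178.7407°
wrap2 = π + 2β = 181.2593°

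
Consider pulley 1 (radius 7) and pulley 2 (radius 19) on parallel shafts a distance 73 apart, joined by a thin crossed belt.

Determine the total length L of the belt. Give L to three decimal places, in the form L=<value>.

crossed belt: β = asin((r1+r2)/C) = asin(26/73) = 20.8648°
wrap1 = wrap2 = π + 2β = 221.7296°
tangent length = C·cosβ = 68.2129
L = (r1+r2)·wrap + 2·C·cosβ = 26·3.8699 + 2·68.2129 = 237.0435

L=237.044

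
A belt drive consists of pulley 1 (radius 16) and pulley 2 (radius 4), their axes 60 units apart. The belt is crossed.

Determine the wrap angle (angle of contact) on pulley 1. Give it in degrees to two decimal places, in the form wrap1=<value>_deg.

crossed belt: β = asin((r1+r2)/C) = asin(20/60) = 19.4712°
wrap1 = wrap2 = π + 2β = 218.9424°

wrap1=218.94_deg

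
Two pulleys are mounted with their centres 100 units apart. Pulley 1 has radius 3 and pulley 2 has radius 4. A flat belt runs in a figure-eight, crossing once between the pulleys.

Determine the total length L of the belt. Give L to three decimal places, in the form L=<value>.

crossed belt: β = asin((r1+r2)/C) = asin(7/100) = 4.0140°
wrap1 = wrap2 = π + 2β = 188.0280°
tangent length = C·cosβ = 99.7547
L = (r1+r2)·wrap + 2·C·cosβ = 7·3.2817 + 2·99.7547 = 222.4813

L=222.481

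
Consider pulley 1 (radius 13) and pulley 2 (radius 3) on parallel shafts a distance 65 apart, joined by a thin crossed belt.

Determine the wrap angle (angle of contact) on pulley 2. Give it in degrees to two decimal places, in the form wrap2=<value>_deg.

wrap2=208.50_deg

crossed belt: β = asin((r1+r2)/C) = asin(16/65) = 14.2500°
wrap1 = wrap2 = π + 2β = 208.5001°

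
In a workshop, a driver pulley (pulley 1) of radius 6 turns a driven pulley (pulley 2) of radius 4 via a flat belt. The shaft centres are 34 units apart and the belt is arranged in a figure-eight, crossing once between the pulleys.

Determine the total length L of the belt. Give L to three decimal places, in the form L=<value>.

crossed belt: β = asin((r1+r2)/C) = asin(10/34) = 17.1046°
wrap1 = wrap2 = π + 2β = 214.2093°
tangent length = C·cosβ = 32.4962
L = (r1+r2)·wrap + 2·C·cosβ = 10·3.7387 + 2·32.4962 = 102.3789

L=102.379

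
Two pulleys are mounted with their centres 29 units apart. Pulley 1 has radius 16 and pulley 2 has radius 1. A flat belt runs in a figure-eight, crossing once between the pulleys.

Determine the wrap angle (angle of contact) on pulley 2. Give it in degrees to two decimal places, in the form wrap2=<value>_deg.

crossed belt: β = asin((r1+r2)/C) = asin(17/29) = 35.8883°
wrap1 = wrap2 = π + 2β = 251.7766°

wrap2=251.78_deg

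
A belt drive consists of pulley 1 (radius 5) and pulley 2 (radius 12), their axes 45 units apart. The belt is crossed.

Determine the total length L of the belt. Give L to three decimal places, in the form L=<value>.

crossed belt: β = asin((r1+r2)/C) = asin(17/45) = 22.1961°
wrap1 = wrap2 = π + 2β = 224.3922°
tangent length = C·cosβ = 41.6653
L = (r1+r2)·wrap + 2·C·cosβ = 17·3.9164 + 2·41.6653 = 149.9092

L=149.909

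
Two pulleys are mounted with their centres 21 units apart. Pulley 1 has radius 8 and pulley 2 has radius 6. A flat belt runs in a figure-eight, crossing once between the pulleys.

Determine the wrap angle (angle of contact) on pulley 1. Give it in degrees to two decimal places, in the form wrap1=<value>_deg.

wrap1=263.62_deg

crossed belt: β = asin((r1+r2)/C) = asin(14/21) = 41.8103°
wrap1 = wrap2 = π + 2β = 263.6206°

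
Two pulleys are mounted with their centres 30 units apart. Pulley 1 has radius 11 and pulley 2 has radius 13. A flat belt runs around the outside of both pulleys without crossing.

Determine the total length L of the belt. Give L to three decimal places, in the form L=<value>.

L=135.532

open belt: β = asin((r2−r1)/C) = asin(2/30) = 3.8226°
wrap1 = π − 2β = 172.3549°
wrap2 = π + 2β = 187.6451°
tangent length = C·cosβ = 29.9333
L = r1·wrap1 + r2·wrap2 + 2·C·cosβ = 11·3.0082 + 13·3.2750 + 2·29.9333 = 135.5316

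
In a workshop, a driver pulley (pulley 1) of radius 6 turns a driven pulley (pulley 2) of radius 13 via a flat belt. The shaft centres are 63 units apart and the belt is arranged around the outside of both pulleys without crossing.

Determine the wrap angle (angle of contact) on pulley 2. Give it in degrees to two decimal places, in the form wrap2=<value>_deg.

wrap2=192.76_deg

open belt: β = asin((r2−r1)/C) = asin(7/63) = 6.3794°
wrap1 = π − 2β = 167.2413°
wrap2 = π + 2β = 192.7587°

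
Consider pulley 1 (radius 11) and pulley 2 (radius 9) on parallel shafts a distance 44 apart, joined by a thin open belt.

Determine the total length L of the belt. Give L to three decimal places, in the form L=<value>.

open belt: β = asin((r2−r1)/C) = asin(-2/44) = -2.6053°
wrap1 = π − 2β = 185.2105°
wrap2 = π + 2β = 174.7895°
tangent length = C·cosβ = 43.9545
L = r1·wrap1 + r2·wrap2 + 2·C·cosβ = 11·3.2325 + 9·3.0507 + 2·43.9545 = 150.9228

L=150.923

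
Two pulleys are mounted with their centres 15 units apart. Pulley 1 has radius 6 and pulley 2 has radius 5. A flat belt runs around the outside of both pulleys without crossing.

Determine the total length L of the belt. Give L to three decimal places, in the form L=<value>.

open belt: β = asin((r2−r1)/C) = asin(-1/15) = -3.8226°
wrap1 = π − 2β = 187.6451°
wrap2 = π + 2β = 172.3549°
tangent length = C·cosβ = 14.9666
L = r1·wrap1 + r2·wrap2 + 2·C·cosβ = 6·3.2750 + 5·3.0082 + 2·14.9666 = 64.6242

L=64.624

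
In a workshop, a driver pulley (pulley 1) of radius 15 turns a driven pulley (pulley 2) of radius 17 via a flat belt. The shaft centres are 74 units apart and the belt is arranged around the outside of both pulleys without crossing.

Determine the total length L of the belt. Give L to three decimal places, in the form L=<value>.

L=248.585

open belt: β = asin((r2−r1)/C) = asin(2/74) = 1.5487°
wrap1 = π − 2β = 176.9026°
wrap2 = π + 2β = 183.0974°
tangent length = C·cosβ = 73.9730
L = r1·wrap1 + r2·wrap2 + 2·C·cosβ = 15·3.0875 + 17·3.1957 + 2·73.9730 = 248.5850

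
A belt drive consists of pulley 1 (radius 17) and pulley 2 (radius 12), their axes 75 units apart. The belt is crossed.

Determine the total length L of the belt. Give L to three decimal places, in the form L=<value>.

crossed belt: β = asin((r1+r2)/C) = asin(29/75) = 22.7472°
wrap1 = wrap2 = π + 2β = 225.4945°
tangent length = C·cosβ = 69.1665
L = (r1+r2)·wrap + 2·C·cosβ = 29·3.9356 + 2·69.1665 = 252.4660

L=252.466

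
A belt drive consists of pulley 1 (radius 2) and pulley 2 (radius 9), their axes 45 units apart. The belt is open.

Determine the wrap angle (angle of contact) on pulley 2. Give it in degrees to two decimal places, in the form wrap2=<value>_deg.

wrap2=197.90_deg

open belt: β = asin((r2−r1)/C) = asin(7/45) = 8.9490°
wrap1 = π − 2β = 162.1020°
wrap2 = π + 2β = 197.8980°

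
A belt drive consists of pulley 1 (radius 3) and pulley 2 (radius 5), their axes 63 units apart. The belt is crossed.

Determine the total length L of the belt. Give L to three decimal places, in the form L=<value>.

crossed belt: β = asin((r1+r2)/C) = asin(8/63) = 7.2954°
wrap1 = wrap2 = π + 2β = 194.5907°
tangent length = C·cosβ = 62.4900
L = (r1+r2)·wrap + 2·C·cosβ = 8·3.3962 + 2·62.4900 = 152.1500

L=152.150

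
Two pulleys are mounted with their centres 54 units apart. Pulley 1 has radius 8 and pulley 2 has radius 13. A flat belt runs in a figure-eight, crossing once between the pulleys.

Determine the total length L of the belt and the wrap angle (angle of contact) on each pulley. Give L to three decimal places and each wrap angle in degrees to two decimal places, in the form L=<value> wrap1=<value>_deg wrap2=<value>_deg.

crossed belt: β = asin((r1+r2)/C) = asin(21/54) = 22.8854°
wrap1 = wrap2 = π + 2β = 225.7708°
tangent length = C·cosβ = 49.7494
L = (r1+r2)·wrap + 2·C·cosβ = 21·3.9404 + 2·49.7494 = 182.2480

L=182.248 wrap1=225.77_deg wrap2=225.77_deg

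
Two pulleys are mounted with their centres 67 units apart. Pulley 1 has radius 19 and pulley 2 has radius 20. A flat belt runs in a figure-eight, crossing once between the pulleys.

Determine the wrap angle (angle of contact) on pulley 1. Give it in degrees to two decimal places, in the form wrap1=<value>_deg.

wrap1=251.20_deg

crossed belt: β = asin((r1+r2)/C) = asin(39/67) = 35.5976°
wrap1 = wrap2 = π + 2β = 251.1953°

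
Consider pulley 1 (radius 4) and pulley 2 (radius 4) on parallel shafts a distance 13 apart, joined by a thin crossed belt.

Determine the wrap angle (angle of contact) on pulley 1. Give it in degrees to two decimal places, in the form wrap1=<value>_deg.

wrap1=255.96_deg

crossed belt: β = asin((r1+r2)/C) = asin(8/13) = 37.9799°
wrap1 = wrap2 = π + 2β = 255.9597°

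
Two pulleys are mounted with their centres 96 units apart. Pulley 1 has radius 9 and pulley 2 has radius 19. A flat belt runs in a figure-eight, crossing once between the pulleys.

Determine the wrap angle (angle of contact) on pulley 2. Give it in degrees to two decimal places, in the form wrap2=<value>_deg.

wrap2=213.92_deg

crossed belt: β = asin((r1+r2)/C) = asin(28/96) = 16.9578°
wrap1 = wrap2 = π + 2β = 213.9155°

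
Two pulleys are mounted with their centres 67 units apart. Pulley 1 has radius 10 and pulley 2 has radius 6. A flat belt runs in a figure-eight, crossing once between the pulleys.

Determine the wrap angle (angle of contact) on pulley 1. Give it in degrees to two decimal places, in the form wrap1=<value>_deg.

crossed belt: β = asin((r1+r2)/C) = asin(16/67) = 13.8161°
wrap1 = wrap2 = π + 2β = 207.6322°

wrap1=207.63_deg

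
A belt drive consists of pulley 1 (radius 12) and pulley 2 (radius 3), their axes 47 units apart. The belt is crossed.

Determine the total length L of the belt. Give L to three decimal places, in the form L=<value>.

crossed belt: β = asin((r1+r2)/C) = asin(15/47) = 18.6115°
wrap1 = wrap2 = π + 2β = 217.2229°
tangent length = C·cosβ = 44.5421
L = (r1+r2)·wrap + 2·C·cosβ = 15·3.7913 + 2·44.5421 = 145.9531

L=145.953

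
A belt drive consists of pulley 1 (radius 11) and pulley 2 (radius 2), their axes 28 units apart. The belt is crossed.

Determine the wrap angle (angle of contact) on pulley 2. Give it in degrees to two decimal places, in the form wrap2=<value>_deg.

crossed belt: β = asin((r1+r2)/C) = asin(13/28) = 27.6640°
wrap1 = wrap2 = π + 2β = 235.3280°

wrap2=235.33_deg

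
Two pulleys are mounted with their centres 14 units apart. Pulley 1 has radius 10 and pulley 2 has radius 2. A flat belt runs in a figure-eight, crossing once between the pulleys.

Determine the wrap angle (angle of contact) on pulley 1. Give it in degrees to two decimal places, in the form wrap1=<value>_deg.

wrap1=297.99_deg

crossed belt: β = asin((r1+r2)/C) = asin(12/14) = 58.9973°
wrap1 = wrap2 = π + 2β = 297.9946°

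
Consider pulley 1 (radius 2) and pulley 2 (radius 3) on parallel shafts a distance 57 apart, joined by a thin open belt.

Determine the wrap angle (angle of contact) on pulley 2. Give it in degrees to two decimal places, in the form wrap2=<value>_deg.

open belt: β = asin((r2−r1)/C) = asin(1/57) = 1.0052°
wrap1 = π − 2β = 177.9895°
wrap2 = π + 2β = 182.0105°

wrap2=182.01_deg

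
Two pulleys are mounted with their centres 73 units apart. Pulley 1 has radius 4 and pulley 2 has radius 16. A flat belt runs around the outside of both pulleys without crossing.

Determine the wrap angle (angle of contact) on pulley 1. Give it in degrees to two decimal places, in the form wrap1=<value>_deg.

wrap1=161.08_deg

open belt: β = asin((r2−r1)/C) = asin(12/73) = 9.4614°
wrap1 = π − 2β = 161.0771°
wrap2 = π + 2β = 198.9229°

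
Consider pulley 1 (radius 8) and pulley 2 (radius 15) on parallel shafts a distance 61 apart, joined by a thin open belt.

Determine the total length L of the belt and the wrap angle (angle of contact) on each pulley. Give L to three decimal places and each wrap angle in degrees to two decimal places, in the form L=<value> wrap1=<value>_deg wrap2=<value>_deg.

open belt: β = asin((r2−r1)/C) = asin(7/61) = 6.5894°
wrap1 = π − 2β = 166.8211°
wrap2 = π + 2β = 193.1789°
tangent length = C·cosβ = 60.5970
L = r1·wrap1 + r2·wrap2 + 2·C·cosβ = 8·2.9116 + 15·3.3716 + 2·60.5970 = 195.0608

L=195.061 wrap1=166.82_deg wrap2=193.18_deg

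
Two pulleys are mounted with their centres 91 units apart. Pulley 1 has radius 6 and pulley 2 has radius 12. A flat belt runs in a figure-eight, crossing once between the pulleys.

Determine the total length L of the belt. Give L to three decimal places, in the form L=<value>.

crossed belt: β = asin((r1+r2)/C) = asin(18/91) = 11.4085°
wrap1 = wrap2 = π + 2β = 202.8169°
tangent length = C·cosβ = 89.2020
L = (r1+r2)·wrap + 2·C·cosβ = 18·3.5398 + 2·89.2020 = 242.1209

L=242.121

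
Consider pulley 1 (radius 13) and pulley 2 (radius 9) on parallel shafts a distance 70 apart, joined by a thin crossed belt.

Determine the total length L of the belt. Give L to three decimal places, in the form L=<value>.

crossed belt: β = asin((r1+r2)/C) = asin(22/70) = 18.3177°
wrap1 = wrap2 = π + 2β = 216.6354°
tangent length = C·cosβ = 66.4530
L = (r1+r2)·wrap + 2·C·cosβ = 22·3.7810 + 2·66.4530 = 216.0880

L=216.088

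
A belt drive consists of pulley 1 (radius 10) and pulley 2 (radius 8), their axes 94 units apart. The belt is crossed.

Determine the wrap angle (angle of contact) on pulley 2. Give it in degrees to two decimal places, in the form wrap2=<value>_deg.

crossed belt: β = asin((r1+r2)/C) = asin(18/94) = 11.0397°
wrap1 = wrap2 = π + 2β = 202.0794°

wrap2=202.08_deg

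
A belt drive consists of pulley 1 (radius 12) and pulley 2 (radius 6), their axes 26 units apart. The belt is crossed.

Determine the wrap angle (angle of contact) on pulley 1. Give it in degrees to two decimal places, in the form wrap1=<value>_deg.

wrap1=267.63_deg

crossed belt: β = asin((r1+r2)/C) = asin(18/26) = 43.8131°
wrap1 = wrap2 = π + 2β = 267.6261°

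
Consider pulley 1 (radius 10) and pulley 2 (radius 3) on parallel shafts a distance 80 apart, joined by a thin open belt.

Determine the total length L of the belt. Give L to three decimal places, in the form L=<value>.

L=201.454

open belt: β = asin((r2−r1)/C) = asin(-7/80) = -5.0198°
wrap1 = π − 2β = 190.0396°
wrap2 = π + 2β = 169.9604°
tangent length = C·cosβ = 79.6932
L = r1·wrap1 + r2·wrap2 + 2·C·cosβ = 10·3.3168 + 3·2.9664 + 2·79.6932 = 201.4536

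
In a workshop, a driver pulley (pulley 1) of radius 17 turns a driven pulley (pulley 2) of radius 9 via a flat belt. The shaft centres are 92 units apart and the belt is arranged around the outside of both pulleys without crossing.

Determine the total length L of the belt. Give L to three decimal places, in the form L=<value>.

L=266.378

open belt: β = asin((r2−r1)/C) = asin(-8/92) = -4.9885°
wrap1 = π − 2β = 189.9771°
wrap2 = π + 2β = 170.0229°
tangent length = C·cosβ = 91.6515
L = r1·wrap1 + r2·wrap2 + 2·C·cosβ = 17·3.3157 + 9·2.9675 + 2·91.6515 = 266.3775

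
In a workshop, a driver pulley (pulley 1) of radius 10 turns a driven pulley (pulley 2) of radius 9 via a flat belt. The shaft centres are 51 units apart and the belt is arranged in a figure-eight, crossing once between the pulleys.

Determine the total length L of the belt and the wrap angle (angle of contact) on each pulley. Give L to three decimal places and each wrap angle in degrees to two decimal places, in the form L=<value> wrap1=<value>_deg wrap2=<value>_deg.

crossed belt: β = asin((r1+r2)/C) = asin(19/51) = 21.8729°
wrap1 = wrap2 = π + 2β = 223.7458°
tangent length = C·cosβ = 47.3286
L = (r1+r2)·wrap + 2·C·cosβ = 19·3.9051 + 2·47.3286 = 168.8542

L=168.854 wrap1=223.75_deg wrap2=223.75_deg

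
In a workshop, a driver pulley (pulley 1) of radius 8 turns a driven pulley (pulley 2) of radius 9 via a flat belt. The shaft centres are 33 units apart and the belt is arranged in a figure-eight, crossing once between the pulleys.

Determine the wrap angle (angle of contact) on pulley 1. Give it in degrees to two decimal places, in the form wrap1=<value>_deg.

crossed belt: β = asin((r1+r2)/C) = asin(17/33) = 31.0076°
wrap1 = wrap2 = π + 2β = 242.0152°

wrap1=242.02_deg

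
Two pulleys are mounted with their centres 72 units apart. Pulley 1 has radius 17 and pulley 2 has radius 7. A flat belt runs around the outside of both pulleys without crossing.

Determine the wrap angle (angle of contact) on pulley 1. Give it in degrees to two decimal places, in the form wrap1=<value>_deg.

open belt: β = asin((r2−r1)/C) = asin(-10/72) = -7.9836°
wrap1 = π − 2β = 195.9671°
wrap2 = π + 2β = 164.0329°

wrap1=195.97_deg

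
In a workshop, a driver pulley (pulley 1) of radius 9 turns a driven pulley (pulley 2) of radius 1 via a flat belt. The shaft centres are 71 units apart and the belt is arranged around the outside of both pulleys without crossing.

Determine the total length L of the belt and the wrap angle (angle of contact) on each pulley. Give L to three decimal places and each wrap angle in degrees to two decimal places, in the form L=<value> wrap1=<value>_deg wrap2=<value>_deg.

open belt: β = asin((r2−r1)/C) = asin(-8/71) = -6.4696°
wrap1 = π − 2β = 192.9392°
wrap2 = π + 2β = 167.0608°
tangent length = C·cosβ = 70.5479
L = r1·wrap1 + r2·wrap2 + 2·C·cosβ = 9·3.3674 + 1·2.9158 + 2·70.5479 = 174.3183

L=174.318 wrap1=192.94_deg wrap2=167.06_deg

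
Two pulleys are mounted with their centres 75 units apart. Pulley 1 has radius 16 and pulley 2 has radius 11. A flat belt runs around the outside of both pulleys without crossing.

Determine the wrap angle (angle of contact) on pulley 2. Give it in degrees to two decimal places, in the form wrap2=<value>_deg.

open belt: β = asin((r2−r1)/C) = asin(-5/75) = -3.8226°
wrap1 = π − 2β = 187.6451°
wrap2 = π + 2β = 172.3549°

wrap2=172.35_deg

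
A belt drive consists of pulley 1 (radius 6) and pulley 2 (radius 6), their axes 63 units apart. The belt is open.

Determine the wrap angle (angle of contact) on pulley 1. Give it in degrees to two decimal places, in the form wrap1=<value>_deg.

wrap1=180.00_deg

open belt: β = asin((r2−r1)/C) = asin(0/63) = 0.0000°
wrap1 = π − 2β = 180.0000°
wrap2 = π + 2β = 180.0000°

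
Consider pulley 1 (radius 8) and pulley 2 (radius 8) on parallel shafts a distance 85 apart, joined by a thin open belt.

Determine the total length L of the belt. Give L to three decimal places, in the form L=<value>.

L=220.265

open belt: β = asin((r2−r1)/C) = asin(0/85) = 0.0000°
wrap1 = π − 2β = 180.0000°
wrap2 = π + 2β = 180.0000°
tangent length = C·cosβ = 85.0000
L = r1·wrap1 + r2·wrap2 + 2·C·cosβ = 8·3.1416 + 8·3.1416 + 2·85.0000 = 220.2655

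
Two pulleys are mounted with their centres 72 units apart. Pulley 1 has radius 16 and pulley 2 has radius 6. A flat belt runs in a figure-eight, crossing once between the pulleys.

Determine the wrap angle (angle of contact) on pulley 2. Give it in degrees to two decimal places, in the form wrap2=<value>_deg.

wrap2=215.58_deg

crossed belt: β = asin((r1+r2)/C) = asin(22/72) = 17.7916°
wrap1 = wrap2 = π + 2β = 215.5832°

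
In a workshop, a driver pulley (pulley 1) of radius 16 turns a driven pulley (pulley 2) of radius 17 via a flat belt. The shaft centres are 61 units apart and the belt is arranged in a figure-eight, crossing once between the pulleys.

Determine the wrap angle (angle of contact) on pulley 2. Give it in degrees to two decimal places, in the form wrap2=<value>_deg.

wrap2=245.50_deg

crossed belt: β = asin((r1+r2)/C) = asin(33/61) = 32.7506°
wrap1 = wrap2 = π + 2β = 245.5012°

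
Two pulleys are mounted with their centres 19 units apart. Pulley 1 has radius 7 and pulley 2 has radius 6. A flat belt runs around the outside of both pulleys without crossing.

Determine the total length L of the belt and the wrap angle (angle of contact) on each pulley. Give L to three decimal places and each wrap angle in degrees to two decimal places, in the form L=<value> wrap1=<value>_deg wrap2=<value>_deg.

open belt: β = asin((r2−r1)/C) = asin(-1/19) = -3.0170°
wrap1 = π − 2β = 186.0339°
wrap2 = π + 2β = 173.9661°
tangent length = C·cosβ = 18.9737
L = r1·wrap1 + r2·wrap2 + 2·C·cosβ = 7·3.2469 + 6·3.0363 + 2·18.9737 = 78.8933

L=78.893 wrap1=186.03_deg wrap2=173.97_deg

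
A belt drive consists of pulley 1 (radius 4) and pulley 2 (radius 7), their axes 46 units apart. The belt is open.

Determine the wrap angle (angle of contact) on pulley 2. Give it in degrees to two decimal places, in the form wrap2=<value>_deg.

open belt: β = asin((r2−r1)/C) = asin(3/46) = 3.7393°
wrap1 = π − 2β = 172.5213°
wrap2 = π + 2β = 187.4787°

wrap2=187.48_deg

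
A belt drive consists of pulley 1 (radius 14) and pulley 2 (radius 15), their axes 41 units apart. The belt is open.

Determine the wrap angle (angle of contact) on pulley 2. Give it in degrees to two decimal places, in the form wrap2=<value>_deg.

wrap2=182.80_deg

open belt: β = asin((r2−r1)/C) = asin(1/41) = 1.3976°
wrap1 = π − 2β = 177.2048°
wrap2 = π + 2β = 182.7952°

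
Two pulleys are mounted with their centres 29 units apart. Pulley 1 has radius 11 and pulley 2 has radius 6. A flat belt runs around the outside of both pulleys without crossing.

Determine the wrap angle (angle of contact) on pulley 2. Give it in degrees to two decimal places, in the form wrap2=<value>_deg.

open belt: β = asin((r2−r1)/C) = asin(-5/29) = -9.9282°
wrap1 = π − 2β = 199.8564°
wrap2 = π + 2β = 160.1436°

wrap2=160.14_deg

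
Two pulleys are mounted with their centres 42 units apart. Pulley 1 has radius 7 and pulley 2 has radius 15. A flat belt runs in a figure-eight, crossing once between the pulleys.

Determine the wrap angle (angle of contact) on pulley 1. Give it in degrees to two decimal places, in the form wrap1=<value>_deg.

crossed belt: β = asin((r1+r2)/C) = asin(22/42) = 31.5881°
wrap1 = wrap2 = π + 2β = 243.1763°

wrap1=243.18_deg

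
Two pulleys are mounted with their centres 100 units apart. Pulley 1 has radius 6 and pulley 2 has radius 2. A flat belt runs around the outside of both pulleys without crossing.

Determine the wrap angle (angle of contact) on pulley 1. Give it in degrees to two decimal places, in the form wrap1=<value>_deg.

open belt: β = asin((r2−r1)/C) = asin(-4/100) = -2.2924°
wrap1 = π − 2β = 184.5849°
wrap2 = π + 2β = 175.4151°

wrap1=184.58_deg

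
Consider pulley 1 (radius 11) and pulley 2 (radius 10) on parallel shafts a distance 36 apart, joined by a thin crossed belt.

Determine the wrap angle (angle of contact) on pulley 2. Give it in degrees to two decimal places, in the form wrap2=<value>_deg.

wrap2=251.37_deg

crossed belt: β = asin((r1+r2)/C) = asin(21/36) = 35.6853°
wrap1 = wrap2 = π + 2β = 251.3707°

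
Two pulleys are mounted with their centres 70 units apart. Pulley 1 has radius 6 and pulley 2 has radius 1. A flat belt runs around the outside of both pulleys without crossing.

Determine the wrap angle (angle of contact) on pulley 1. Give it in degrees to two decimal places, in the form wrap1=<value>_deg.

open belt: β = asin((r2−r1)/C) = asin(-5/70) = -4.0960°
wrap1 = π − 2β = 188.1921°
wrap2 = π + 2β = 171.8079°

wrap1=188.19_deg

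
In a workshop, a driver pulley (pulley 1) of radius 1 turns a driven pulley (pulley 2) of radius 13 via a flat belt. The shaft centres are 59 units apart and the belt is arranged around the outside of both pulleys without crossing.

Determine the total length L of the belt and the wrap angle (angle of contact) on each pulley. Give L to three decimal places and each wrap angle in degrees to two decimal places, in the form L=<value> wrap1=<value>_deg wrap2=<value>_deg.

open belt: β = asin((r2−r1)/C) = asin(12/59) = 11.7353°
wrap1 = π − 2β = 156.5295°
wrap2 = π + 2β = 203.4705°
tangent length = C·cosβ = 57.7668
L = r1·wrap1 + r2·wrap2 + 2·C·cosβ = 1·2.7320 + 13·3.5512 + 2·57.7668 = 164.4315

L=164.431 wrap1=156.53_deg wrap2=203.47_deg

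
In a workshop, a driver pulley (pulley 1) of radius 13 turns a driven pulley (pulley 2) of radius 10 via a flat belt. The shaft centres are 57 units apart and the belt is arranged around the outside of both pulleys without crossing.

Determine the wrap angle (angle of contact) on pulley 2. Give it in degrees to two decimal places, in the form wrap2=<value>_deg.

open belt: β = asin((r2−r1)/C) = asin(-3/57) = -3.0170°
wrap1 = π − 2β = 186.0339°
wrap2 = π + 2β = 173.9661°

wrap2=173.97_deg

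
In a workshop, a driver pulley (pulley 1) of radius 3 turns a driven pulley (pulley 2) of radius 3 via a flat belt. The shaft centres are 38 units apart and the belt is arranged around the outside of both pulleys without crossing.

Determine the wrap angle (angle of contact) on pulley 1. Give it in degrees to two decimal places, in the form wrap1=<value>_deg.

open belt: β = asin((r2−r1)/C) = asin(0/38) = 0.0000°
wrap1 = π − 2β = 180.0000°
wrap2 = π + 2β = 180.0000°

wrap1=180.00_deg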